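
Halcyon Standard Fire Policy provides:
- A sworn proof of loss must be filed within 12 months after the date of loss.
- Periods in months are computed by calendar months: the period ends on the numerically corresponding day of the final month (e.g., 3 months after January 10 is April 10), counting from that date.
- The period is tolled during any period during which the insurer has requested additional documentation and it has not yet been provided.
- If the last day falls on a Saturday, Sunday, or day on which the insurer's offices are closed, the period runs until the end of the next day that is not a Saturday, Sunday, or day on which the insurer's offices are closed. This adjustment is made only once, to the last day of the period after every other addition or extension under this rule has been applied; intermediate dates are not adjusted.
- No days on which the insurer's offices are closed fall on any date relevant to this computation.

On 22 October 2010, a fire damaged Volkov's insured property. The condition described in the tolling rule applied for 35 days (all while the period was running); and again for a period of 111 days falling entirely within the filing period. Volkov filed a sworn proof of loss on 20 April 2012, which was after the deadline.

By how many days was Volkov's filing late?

35 days

12 months after 22 October 2010 is October 22, 2011.
Tolling adds 35 days: October 22, 2011 + 35 days = November 26, 2011.
Tolling adds 111 days: November 26, 2011 + 111 days = March 16, 2012.
March 16, 2012 is a Friday and not a day on which the insurer's offices are closed, so no extension applies.
The deadline is March 16, 2012; from March 16, 2012 to April 20, 2012 is 35 days.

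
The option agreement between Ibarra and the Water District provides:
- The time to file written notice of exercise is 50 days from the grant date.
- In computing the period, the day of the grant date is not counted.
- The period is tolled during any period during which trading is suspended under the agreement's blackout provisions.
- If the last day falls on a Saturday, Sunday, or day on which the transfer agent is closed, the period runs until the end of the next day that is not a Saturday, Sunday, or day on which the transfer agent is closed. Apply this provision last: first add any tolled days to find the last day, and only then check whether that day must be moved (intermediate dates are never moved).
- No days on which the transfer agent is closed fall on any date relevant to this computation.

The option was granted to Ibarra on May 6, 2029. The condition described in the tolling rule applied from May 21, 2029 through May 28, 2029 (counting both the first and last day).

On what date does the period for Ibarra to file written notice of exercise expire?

July 3, 2029

50 days after May 6, 2029 is June 25, 2029.
From May 21, 2029 through May 28, 2029 inclusive is 8 days; tolling adds 8 days: June 25, 2029 + 8 days = July 3, 2029.
July 3, 2029 is a Tuesday and not a day on which the transfer agent is closed, so no extension applies.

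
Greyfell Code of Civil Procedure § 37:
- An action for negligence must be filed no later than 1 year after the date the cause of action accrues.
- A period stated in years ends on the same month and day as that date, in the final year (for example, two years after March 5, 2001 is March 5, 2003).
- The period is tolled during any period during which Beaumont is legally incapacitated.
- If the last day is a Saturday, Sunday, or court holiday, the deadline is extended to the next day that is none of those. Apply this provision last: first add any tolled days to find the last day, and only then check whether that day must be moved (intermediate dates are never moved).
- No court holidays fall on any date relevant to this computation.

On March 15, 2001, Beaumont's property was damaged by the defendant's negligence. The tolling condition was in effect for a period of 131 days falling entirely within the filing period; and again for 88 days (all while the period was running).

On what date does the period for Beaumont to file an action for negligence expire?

October 21, 2002

1 year after March 15, 2001 is March 15, 2002.
Tolling adds 131 days: March 15, 2002 + 131 days = July 24, 2002.
Tolling adds 88 days: July 24, 2002 + 88 days = October 20, 2002.
October 20, 2002 is Sunday. The next qualifying day is October 21, 2002.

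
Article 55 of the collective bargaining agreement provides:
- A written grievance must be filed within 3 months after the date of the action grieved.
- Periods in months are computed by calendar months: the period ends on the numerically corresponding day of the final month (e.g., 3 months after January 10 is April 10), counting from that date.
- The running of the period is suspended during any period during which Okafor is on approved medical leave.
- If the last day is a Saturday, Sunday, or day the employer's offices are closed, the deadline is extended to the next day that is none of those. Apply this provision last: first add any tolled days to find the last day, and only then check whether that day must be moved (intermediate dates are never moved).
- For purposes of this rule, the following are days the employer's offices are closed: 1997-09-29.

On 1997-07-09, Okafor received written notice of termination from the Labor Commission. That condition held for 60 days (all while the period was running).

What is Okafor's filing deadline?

3 months after 1997-07-09 is October 9, 1997.
Tolling adds 60 days: October 9, 1997 + 60 days = December 8, 1997.
December 8, 1997 is a Monday and not a day the employer's offices are closed, so no extension applies.

December 8, 1997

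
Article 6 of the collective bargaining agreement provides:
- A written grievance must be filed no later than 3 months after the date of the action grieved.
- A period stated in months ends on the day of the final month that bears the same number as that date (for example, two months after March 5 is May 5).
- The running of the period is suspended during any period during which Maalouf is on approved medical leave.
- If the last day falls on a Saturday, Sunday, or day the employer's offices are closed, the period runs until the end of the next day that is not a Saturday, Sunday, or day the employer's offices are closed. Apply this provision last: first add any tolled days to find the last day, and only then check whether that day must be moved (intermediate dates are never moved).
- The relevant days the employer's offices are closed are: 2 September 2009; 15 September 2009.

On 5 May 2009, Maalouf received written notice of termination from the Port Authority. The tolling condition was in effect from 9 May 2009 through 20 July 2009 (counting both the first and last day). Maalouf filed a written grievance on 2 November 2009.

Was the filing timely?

3 months after 5 May 2009 is August 5, 2009.
From May 9, 2009 through July 20, 2009 inclusive is 73 days; tolling adds 73 days: August 5, 2009 + 73 days = October 17, 2009.
October 17, 2009 is Saturday; October 18, 2009 is Sunday. The next qualifying day is October 19, 2009.
The deadline is October 19, 2009; the filing on November 2, 2009 is after that date.

No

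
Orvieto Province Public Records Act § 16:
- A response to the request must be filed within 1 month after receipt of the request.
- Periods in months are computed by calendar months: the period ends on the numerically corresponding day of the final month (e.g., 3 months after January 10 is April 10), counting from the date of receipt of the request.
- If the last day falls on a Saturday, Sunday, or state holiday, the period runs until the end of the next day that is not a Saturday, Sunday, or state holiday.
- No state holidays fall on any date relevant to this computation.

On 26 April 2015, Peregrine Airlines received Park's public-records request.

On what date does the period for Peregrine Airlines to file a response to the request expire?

May 26, 2015

1 month after 26 April 2015 is May 26, 2015.
May 26, 2015 is a Tuesday and not a state holiday, so no extension applies.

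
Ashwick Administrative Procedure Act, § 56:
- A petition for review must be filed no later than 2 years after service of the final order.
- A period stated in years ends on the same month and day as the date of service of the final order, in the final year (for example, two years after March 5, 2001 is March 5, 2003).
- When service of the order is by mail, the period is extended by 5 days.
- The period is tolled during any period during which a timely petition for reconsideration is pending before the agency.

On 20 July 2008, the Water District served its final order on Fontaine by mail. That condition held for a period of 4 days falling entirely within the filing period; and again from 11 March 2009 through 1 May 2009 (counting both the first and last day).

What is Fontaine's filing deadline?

2 years after 20 July 2008 is July 20, 2010.
Service was by mail, adding 5 days: July 20, 2010 + 5 days = July 25, 2010.
Tolling adds 4 days: July 25, 2010 + 4 days = July 29, 2010.
From March 11, 2009 through May 1, 2009 inclusive is 52 days; tolling adds 52 days: July 29, 2010 + 52 days = September 19, 2010.

September 19, 2010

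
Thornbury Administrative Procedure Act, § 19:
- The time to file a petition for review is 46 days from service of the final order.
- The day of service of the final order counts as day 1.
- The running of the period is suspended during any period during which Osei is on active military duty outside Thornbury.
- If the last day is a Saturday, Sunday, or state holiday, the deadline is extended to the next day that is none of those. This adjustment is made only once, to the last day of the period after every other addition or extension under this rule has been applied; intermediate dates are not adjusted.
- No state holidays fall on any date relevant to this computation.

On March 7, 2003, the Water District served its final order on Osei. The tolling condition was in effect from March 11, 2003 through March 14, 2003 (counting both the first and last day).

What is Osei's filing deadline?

Counting March 7, 2003 as day 1, day 46 is April 21, 2003.
From March 11, 2003 through March 14, 2003 inclusive is 4 days; tolling adds 4 days: April 21, 2003 + 4 days = April 25, 2003.
April 25, 2003 is a Friday and not a state holiday, so no extension applies.

April 25, 2003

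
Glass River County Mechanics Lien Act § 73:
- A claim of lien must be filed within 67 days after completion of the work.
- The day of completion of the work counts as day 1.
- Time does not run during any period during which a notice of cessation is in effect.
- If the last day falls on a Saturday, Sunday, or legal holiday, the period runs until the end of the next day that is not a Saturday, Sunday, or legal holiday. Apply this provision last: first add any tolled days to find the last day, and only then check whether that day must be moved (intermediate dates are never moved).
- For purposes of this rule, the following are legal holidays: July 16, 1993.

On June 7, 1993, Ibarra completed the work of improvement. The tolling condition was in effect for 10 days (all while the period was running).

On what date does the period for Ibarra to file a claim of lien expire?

August 23, 1993

Counting June 7, 1993 as day 1, day 67 is August 12, 1993.
Tolling adds 10 days: August 12, 1993 + 10 days = August 22, 1993.
August 22, 1993 is Sunday. The next qualifying day is August 23, 1993.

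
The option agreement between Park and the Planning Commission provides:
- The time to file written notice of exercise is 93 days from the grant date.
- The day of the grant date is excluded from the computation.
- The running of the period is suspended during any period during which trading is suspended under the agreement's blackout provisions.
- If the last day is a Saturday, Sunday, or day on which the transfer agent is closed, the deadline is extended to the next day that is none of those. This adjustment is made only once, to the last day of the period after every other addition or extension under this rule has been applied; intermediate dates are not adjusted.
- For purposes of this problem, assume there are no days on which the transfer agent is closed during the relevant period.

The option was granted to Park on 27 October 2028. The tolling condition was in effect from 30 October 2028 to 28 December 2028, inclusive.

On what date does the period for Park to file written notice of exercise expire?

93 days after 27 October 2028 is January 28, 2029.
From October 30, 2028 through December 28, 2028 inclusive is 60 days; tolling adds 60 days: January 28, 2029 + 60 days = March 29, 2029.
March 29, 2029 is a Thursday and not a day on which the transfer agent is closed, so no extension applies.

March 29, 2029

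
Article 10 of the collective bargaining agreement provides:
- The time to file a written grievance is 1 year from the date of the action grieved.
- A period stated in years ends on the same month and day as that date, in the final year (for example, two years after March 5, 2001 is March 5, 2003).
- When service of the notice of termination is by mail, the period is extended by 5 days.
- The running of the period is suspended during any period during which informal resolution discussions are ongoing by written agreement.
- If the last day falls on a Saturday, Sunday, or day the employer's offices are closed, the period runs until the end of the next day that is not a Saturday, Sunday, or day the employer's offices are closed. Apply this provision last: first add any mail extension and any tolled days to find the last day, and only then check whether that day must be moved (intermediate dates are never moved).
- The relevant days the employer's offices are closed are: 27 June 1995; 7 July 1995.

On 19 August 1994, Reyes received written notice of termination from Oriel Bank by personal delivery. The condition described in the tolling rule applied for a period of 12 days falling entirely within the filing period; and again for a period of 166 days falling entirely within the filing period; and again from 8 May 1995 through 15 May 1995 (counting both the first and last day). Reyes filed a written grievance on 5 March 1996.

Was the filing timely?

1 year after 19 August 1994 is August 19, 1995.
Service was not by mail, so no mail extension applies.
Tolling adds 12 days: August 19, 1995 + 12 days = August 31, 1995.
Tolling adds 166 days: August 31, 1995 + 166 days = February 13, 1996.
From May 8, 1995 through May 15, 1995 inclusive is 8 days; tolling adds 8 days: February 13, 1996 + 8 days = February 21, 1996.
February 21, 1996 is a Wednesday and not a day the employer's offices are closed, so no extension applies.
The deadline is February 21, 1996; the filing on March 5, 1996 is after that date.

No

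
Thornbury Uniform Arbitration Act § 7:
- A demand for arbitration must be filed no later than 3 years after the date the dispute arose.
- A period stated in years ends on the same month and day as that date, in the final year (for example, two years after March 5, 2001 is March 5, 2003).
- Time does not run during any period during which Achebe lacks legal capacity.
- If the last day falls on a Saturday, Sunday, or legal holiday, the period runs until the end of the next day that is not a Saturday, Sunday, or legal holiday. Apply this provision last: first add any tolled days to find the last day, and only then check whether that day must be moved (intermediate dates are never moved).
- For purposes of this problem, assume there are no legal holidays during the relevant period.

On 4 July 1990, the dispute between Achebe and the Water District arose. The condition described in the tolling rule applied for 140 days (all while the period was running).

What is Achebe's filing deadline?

3 years after 4 July 1990 is July 4, 1993.
Tolling adds 140 days: July 4, 1993 + 140 days = November 21, 1993.
November 21, 1993 is Sunday. The next qualifying day is November 22, 1993.

November 22, 1993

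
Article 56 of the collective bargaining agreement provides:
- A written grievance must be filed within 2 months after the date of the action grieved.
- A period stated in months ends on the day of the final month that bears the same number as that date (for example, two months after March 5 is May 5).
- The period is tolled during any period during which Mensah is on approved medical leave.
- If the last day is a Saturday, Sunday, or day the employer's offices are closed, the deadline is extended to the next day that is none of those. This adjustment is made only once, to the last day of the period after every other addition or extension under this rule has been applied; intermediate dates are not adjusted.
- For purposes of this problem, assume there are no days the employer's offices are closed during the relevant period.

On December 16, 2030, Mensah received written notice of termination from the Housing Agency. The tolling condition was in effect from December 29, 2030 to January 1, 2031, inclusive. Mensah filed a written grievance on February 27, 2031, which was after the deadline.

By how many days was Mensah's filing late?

7 days

2 months after December 16, 2030 is February 16, 2031.
From December 29, 2030 through January 1, 2031 inclusive is 4 days; tolling adds 4 days: February 16, 2031 + 4 days = February 20, 2031.
February 20, 2031 is a Thursday and not a day the employer's offices are closed, so no extension applies.
The deadline is February 20, 2031; from February 20, 2031 to February 27, 2031 is 7 days.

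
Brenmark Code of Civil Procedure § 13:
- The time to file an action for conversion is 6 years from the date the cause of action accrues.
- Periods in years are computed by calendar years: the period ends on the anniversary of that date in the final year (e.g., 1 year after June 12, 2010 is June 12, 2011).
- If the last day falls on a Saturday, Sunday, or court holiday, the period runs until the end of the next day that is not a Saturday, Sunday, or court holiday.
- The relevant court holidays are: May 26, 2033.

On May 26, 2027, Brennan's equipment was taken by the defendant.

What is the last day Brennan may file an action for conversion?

May 27, 2033

6 years after May 26, 2027 is May 26, 2033.
May 26, 2033 is a listed holiday. The next qualifying day is May 27, 2033.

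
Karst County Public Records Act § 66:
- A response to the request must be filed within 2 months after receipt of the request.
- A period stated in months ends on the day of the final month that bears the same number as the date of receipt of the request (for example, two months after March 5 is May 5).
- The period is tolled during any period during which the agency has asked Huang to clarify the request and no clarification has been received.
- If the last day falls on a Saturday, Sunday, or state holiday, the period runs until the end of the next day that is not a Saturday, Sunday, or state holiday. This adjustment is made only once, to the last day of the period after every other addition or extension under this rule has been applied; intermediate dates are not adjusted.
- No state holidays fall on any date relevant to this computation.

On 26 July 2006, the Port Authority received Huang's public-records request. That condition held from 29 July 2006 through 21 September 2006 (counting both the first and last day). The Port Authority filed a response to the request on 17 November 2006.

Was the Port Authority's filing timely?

Yes

2 months after 26 July 2006 is September 26, 2006.
From July 29, 2006 through September 21, 2006 inclusive is 55 days; tolling adds 55 days: September 26, 2006 + 55 days = November 20, 2006.
November 20, 2006 is a Monday and not a state holiday, so no extension applies.
The deadline is November 20, 2006; the filing on November 17, 2006 is on or before that date.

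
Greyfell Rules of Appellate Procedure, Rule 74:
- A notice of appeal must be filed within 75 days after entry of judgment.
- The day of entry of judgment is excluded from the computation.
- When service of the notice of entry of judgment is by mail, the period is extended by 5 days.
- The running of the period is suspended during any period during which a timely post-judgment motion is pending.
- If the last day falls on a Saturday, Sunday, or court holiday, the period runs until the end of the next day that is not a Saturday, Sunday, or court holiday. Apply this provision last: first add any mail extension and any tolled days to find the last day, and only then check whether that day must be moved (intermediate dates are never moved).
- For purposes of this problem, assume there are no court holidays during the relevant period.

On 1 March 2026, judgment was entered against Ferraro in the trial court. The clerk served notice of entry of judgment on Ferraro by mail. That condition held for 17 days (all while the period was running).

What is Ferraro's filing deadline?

75 days after 1 March 2026 is May 15, 2026.
Service was by mail, adding 5 days: May 15, 2026 + 5 days = May 20, 2026.
Tolling adds 17 days: May 20, 2026 + 17 days = June 6, 2026.
June 6, 2026 is Saturday; June 7, 2026 is Sunday. The next qualifying day is June 8, 2026.

June 8, 2026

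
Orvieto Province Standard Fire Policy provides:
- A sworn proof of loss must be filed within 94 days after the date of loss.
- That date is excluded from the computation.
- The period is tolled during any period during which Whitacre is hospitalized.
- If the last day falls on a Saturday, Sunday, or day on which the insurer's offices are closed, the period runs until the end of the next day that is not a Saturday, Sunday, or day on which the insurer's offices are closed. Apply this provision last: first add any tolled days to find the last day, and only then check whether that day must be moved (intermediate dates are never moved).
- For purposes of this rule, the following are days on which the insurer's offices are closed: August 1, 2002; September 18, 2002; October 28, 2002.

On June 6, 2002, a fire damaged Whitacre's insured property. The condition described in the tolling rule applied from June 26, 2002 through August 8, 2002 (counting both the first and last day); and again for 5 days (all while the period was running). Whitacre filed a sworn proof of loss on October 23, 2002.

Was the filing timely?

Yes

94 days after June 6, 2002 is September 8, 2002.
From June 26, 2002 through August 8, 2002 inclusive is 44 days; tolling adds 44 days: September 8, 2002 + 44 days = October 22, 2002.
Tolling adds 5 days: October 22, 2002 + 5 days = October 27, 2002.
October 27, 2002 is Sunday; October 28, 2002 is a listed holiday. The next qualifying day is October 29, 2002.
The deadline is October 29, 2002; the filing on October 23, 2002 is on or before that date.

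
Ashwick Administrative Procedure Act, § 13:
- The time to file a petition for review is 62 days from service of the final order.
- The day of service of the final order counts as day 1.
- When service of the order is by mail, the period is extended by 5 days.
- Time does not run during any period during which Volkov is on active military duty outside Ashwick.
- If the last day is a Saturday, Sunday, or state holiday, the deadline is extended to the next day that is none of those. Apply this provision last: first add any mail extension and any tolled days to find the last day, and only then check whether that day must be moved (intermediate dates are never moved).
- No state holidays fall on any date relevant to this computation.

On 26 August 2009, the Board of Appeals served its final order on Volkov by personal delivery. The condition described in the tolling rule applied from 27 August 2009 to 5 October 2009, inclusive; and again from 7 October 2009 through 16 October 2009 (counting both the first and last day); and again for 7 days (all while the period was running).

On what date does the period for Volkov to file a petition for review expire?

Counting 26 August 2009 as day 1, day 62 is October 26, 2009.
Service was not by mail, so no mail extension applies.
From August 27, 2009 through October 5, 2009 inclusive is 40 days; tolling adds 40 days: October 26, 2009 + 40 days = December 5, 2009.
From October 7, 2009 through October 16, 2009 inclusive is 10 days; tolling adds 10 days: December 5, 2009 + 10 days = December 15, 2009.
Tolling adds 7 days: December 15, 2009 + 7 days = December 22, 2009.
December 22, 2009 is a Tuesday and not a state holiday, so no extension applies.

December 22, 2009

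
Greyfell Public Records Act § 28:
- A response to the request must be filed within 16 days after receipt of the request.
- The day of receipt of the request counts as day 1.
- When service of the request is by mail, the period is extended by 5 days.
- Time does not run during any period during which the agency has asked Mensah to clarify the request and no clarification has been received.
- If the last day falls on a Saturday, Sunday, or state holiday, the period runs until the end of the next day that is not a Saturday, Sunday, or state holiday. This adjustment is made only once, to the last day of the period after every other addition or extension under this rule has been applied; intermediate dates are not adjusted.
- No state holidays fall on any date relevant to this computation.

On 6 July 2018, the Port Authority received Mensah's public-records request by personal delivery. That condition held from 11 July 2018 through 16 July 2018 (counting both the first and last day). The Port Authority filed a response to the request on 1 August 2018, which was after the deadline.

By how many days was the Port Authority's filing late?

5 days

Counting 6 July 2018 as day 1, day 16 is July 21, 2018.
Service was not by mail, so no mail extension applies.
From July 11, 2018 through July 16, 2018 inclusive is 6 days; tolling adds 6 days: July 21, 2018 + 6 days = July 27, 2018.
July 27, 2018 is a Friday and not a state holiday, so no extension applies.
The deadline is July 27, 2018; from July 27, 2018 to August 1, 2018 is 5 days.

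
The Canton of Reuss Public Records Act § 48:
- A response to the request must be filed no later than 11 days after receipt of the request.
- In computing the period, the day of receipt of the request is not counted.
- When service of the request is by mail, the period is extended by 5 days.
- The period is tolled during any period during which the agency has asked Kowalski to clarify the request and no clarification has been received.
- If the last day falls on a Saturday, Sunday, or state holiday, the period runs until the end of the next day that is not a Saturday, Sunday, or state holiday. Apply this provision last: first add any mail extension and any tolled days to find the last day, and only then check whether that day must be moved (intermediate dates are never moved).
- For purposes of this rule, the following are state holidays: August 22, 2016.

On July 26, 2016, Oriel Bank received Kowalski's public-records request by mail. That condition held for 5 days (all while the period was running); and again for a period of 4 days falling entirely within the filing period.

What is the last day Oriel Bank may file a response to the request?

11 days after July 26, 2016 is August 6, 2016.
Service was by mail, adding 5 days: August 6, 2016 + 5 days = August 11, 2016.
Tolling adds 5 days: August 11, 2016 + 5 days = August 16, 2016.
Tolling adds 4 days: August 16, 2016 + 4 days = August 20, 2016.
August 20, 2016 is Saturday; August 21, 2016 is Sunday; August 22, 2016 is a listed holiday. The next qualifying day is August 23, 2016.

August 23, 2016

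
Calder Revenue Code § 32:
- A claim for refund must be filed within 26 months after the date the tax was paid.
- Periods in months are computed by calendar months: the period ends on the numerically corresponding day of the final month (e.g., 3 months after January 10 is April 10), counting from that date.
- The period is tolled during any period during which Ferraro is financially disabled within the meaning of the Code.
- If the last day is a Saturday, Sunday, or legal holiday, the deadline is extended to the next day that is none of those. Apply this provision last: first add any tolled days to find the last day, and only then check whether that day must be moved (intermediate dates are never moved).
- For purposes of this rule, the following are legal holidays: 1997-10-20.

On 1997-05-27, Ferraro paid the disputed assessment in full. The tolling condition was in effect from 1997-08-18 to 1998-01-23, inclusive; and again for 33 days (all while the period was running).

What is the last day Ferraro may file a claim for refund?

26 months after 1997-05-27 is July 27, 1999.
From August 18, 1997 through January 23, 1998 inclusive is 159 days; tolling adds 159 days: July 27, 1999 + 159 days = January 2, 2000.
Tolling adds 33 days: January 2, 2000 + 33 days = February 4, 2000.
February 4, 2000 is a Friday and not a legal holiday, so no extension applies.

February 4, 2000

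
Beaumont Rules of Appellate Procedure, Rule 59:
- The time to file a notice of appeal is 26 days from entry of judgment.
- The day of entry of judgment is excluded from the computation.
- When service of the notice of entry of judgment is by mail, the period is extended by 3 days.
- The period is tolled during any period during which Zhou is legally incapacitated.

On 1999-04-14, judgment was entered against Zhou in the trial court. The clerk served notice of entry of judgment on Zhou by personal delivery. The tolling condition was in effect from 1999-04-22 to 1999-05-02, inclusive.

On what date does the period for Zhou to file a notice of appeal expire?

May 21, 1999

26 days after 1999-04-14 is May 10, 1999.
Service was not by mail, so no mail extension applies.
From April 22, 1999 through May 2, 1999 inclusive is 11 days; tolling adds 11 days: May 10, 1999 + 11 days = May 21, 1999.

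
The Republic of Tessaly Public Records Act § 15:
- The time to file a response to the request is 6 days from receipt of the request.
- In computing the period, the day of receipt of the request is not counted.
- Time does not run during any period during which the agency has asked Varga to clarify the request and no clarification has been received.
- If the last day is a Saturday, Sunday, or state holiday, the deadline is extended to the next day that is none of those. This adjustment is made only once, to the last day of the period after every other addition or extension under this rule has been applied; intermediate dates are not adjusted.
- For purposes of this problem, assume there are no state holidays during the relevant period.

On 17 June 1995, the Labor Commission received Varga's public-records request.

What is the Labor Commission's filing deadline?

6 days after 17 June 1995 is June 23, 1995.
June 23, 1995 is a Friday and not a state holiday, so no extension applies.

June 23, 1995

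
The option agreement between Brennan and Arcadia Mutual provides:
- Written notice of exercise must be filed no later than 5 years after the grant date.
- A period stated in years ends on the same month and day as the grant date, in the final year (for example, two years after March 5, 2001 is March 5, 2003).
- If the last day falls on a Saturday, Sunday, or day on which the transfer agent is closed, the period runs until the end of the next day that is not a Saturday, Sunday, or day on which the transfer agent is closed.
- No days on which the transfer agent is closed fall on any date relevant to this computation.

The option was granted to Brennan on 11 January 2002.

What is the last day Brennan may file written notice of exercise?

January 11, 2007

5 years after 11 January 2002 is January 11, 2007.
January 11, 2007 is a Thursday and not a day on which the transfer agent is closed, so no extension applies.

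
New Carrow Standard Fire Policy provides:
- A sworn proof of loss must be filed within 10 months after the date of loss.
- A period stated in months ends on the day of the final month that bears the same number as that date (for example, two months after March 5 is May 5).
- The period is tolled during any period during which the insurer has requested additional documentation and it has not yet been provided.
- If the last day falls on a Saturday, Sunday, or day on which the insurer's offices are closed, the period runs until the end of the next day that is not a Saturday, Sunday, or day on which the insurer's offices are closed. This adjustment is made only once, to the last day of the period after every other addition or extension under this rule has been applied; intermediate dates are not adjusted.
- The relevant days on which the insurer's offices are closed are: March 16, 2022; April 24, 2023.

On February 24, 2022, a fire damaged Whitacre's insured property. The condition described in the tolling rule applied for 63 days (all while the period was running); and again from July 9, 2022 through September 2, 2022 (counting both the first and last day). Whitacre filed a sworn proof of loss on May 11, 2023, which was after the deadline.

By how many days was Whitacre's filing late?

16 days

10 months after February 24, 2022 is December 24, 2022.
Tolling adds 63 days: December 24, 2022 + 63 days = February 25, 2023.
From July 9, 2022 through September 2, 2022 inclusive is 56 days; tolling adds 56 days: February 25, 2023 + 56 days = April 22, 2023.
April 22, 2023 is Saturday; April 23, 2023 is Sunday; April 24, 2023 is a listed holiday. The next qualifying day is April 25, 2023.
The deadline is April 25, 2023; from April 25, 2023 to May 11, 2023 is 16 days.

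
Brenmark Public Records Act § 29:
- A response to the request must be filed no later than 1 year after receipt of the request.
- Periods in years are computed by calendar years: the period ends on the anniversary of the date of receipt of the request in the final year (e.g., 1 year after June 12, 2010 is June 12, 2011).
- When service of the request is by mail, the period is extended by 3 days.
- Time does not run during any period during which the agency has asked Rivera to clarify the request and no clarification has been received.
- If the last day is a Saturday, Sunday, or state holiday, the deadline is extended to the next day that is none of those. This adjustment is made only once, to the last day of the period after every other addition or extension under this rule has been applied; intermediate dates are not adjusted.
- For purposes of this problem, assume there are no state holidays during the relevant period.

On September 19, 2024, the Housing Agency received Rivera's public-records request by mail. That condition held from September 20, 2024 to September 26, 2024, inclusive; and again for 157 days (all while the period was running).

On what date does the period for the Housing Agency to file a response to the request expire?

March 5, 2026

1 year after September 19, 2024 is September 19, 2025.
Service was by mail, adding 3 days: September 19, 2025 + 3 days = September 22, 2025.
From September 20, 2024 through September 26, 2024 inclusive is 7 days; tolling adds 7 days: September 22, 2025 + 7 days = September 29, 2025.
Tolling adds 157 days: September 29, 2025 + 157 days = March 5, 2026.
March 5, 2026 is a Thursday and not a state holiday, so no extension applies.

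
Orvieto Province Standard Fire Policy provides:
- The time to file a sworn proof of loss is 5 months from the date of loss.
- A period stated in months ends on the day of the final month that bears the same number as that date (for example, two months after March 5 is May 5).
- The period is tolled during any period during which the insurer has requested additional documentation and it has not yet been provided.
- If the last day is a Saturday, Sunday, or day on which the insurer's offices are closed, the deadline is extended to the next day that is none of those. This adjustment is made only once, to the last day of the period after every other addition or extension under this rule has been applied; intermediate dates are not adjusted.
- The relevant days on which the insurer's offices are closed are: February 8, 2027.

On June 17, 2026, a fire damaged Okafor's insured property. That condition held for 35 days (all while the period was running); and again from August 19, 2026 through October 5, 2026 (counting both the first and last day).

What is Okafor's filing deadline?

5 months after June 17, 2026 is November 17, 2026.
Tolling adds 35 days: November 17, 2026 + 35 days = December 22, 2026.
From August 19, 2026 through October 5, 2026 inclusive is 48 days; tolling adds 48 days: December 22, 2026 + 48 days = February 8, 2027.
February 8, 2027 is a listed holiday. The next qualifying day is February 9, 2027.

February 9, 2027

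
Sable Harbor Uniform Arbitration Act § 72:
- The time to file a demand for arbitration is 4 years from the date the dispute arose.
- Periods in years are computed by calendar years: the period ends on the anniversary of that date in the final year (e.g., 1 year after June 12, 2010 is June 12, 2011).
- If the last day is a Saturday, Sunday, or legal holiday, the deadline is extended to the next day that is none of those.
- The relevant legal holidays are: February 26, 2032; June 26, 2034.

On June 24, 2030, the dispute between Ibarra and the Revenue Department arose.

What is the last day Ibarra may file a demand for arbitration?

4 years after June 24, 2030 is June 24, 2034.
June 24, 2034 is Saturday; June 25, 2034 is Sunday; June 26, 2034 is a listed holiday. The next qualifying day is June 27, 2034.

June 27, 2034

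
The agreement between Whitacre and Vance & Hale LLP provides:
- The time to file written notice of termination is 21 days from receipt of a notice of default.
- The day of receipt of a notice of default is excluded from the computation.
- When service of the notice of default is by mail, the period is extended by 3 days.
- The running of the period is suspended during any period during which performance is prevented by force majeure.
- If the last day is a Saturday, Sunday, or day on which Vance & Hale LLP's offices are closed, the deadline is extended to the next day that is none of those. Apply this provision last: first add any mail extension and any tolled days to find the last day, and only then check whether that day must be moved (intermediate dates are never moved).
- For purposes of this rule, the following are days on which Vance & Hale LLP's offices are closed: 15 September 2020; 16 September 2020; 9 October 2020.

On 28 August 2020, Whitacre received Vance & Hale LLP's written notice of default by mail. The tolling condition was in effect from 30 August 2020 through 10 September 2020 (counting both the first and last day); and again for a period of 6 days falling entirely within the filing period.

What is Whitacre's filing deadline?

21 days after 28 August 2020 is September 18, 2020.
Service was by mail, adding 3 days: September 18, 2020 + 3 days = September 21, 2020.
From August 30, 2020 through September 10, 2020 inclusive is 12 days; tolling adds 12 days: September 21, 2020 + 12 days = October 3, 2020.
Tolling adds 6 days: October 3, 2020 + 6 days = October 9, 2020.
October 9, 2020 is a listed holiday; October 10, 2020 is Saturday; October 11, 2020 is Sunday. The next qualifying day is October 12, 2020.

October 12, 2020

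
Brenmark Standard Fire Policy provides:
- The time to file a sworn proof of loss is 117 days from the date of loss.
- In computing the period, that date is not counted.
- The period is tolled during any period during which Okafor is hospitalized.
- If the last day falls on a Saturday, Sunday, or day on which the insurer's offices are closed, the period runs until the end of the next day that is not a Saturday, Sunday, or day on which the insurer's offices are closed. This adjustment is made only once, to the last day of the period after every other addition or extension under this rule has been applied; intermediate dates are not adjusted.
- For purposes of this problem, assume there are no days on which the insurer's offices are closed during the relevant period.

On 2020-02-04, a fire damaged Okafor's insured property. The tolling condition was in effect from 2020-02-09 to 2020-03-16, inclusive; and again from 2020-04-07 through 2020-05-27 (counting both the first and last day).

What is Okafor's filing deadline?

117 days after 2020-02-04 is May 31, 2020.
From February 9, 2020 through March 16, 2020 inclusive is 37 days; tolling adds 37 days: May 31, 2020 + 37 days = July 7, 2020.
From April 7, 2020 through May 27, 2020 inclusive is 51 days; tolling adds 51 days: July 7, 2020 + 51 days = August 27, 2020.
August 27, 2020 is a Thursday and not a day on which the insurer's offices are closed, so no extension applies.

August 27, 2020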